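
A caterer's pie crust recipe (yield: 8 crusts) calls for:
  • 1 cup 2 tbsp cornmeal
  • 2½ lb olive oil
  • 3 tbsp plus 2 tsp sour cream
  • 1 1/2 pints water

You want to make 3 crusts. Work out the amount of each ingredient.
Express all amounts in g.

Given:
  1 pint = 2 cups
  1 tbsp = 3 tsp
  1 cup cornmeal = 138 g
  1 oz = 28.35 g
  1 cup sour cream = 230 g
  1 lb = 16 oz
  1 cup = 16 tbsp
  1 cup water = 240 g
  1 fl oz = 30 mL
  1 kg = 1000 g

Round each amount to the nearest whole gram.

cornmeal: 58 g; olive oil: 425 g; sour cream: 20 g; water: 270 g

Scaling factor: 3/8 = 0.375.
cornmeal: (1 cup + 2 tbsp = 1.125 cup) × 3/8 × 138 g/cup ≈ 58 g
olive oil: 2.5 lb × 3/8 × 16 oz/lb × 28.35 g/oz ≈ 425 g
sour cream: (3 tbsp + 2 tsp = 11/3 tbsp) × 3/8 ÷ 16 tbsp/cup × 230 g/cup ≈ 20 g
water: 1.5 pint × 3/8 × 2 cup/pint × 240 g/cup = 270 g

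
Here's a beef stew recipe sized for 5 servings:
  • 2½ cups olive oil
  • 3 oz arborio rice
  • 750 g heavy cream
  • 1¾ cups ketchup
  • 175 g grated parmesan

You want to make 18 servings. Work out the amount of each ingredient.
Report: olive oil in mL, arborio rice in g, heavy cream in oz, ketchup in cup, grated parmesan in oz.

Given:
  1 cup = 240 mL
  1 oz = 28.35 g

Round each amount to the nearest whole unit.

olive oil: 2160 mL; arborio rice: 306 g; heavy cream: 95 oz; ketchup: 6 cup; grated parmesan: 22 oz

Scaling factor: 18/5 = 3.6.
olive oil: 2.5 cup × 18/5 × 240 mL/cup = 2160 mL
arborio rice: 3 oz × 18/5 × 28.35 g/oz ≈ 306 g
heavy cream: 750 g × 18/5 ÷ 28.35 g/oz ≈ 95 oz
ketchup: 1.75 cup × 18/5 ≈ 6 cup
grated parmesan: 175 g × 18/5 ÷ 28.35 g/oz ≈ 22 oz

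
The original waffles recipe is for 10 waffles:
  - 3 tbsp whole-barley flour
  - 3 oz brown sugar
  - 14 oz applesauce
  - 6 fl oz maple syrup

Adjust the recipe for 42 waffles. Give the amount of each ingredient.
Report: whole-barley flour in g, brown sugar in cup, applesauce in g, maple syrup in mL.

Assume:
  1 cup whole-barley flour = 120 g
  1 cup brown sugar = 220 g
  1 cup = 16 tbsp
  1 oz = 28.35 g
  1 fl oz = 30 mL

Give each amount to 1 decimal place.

Scaling factor: 42/10 = 21/5 = 4.2.
whole-barley flour: 3 tbsp × 21/5 ÷ 16 tbsp/cup × 120 g/cup = 94.5 g
brown sugar: 3 oz × 21/5 × 28.35 g/oz ÷ 220 g/cup ≈ 1.6 cup
applesauce: 14 oz × 21/5 × 28.35 g/oz ≈ 1667.0 g
maple syrup: 6 fl oz × 21/5 × 30 mL/fl oz = 756.0 mL

whole-barley flour: 94.5 g; brown sugar: 1.6 cup; applesauce: 1667.0 g; maple syrup: 756.0 mL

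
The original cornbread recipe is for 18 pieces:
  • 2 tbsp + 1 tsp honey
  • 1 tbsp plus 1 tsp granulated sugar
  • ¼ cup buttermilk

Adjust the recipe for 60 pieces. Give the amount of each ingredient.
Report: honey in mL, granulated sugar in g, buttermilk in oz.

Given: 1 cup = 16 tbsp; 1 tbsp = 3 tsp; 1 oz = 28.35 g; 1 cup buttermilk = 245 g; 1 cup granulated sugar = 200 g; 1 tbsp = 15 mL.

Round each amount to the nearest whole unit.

honey: 117 mL; granulated sugar: 56 g; buttermilk: 7 oz

Scaling factor: 60/18 = 10/3.
honey: (2 tbsp + 1 tsp = 7/3 tbsp) × 10/3 × 15 mL/tbsp ≈ 117 mL
granulated sugar: (1 tbsp + 1 tsp = 4/3 tbsp) × 10/3 ÷ 16 tbsp/cup × 200 g/cup ≈ 56 g
buttermilk: 0.25 cup × 10/3 × 245 g/cup ÷ 28.35 g/oz ≈ 7 oz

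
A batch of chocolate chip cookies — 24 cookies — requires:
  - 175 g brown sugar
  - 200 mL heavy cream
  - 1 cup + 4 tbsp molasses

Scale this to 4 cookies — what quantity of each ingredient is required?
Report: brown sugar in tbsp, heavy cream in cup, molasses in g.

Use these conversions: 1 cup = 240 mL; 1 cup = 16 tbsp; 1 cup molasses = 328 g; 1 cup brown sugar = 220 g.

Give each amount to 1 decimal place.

Scaling factor: 4/24 = 1/6.
brown sugar: 175 g × 1/6 ÷ 220 g/cup × 16 tbsp/cup ≈ 2.1 tbsp
heavy cream: 200 mL × 1/6 ÷ 240 mL/cup ≈ 0.1 cup
molasses: (1 cup + 4 tbsp = 1.25 cup) × 1/6 × 328 g/cup ≈ 68.3 g

brown sugar: 2.1 tbsp; heavy cream: 0.1 cup; molasses: 68.3 g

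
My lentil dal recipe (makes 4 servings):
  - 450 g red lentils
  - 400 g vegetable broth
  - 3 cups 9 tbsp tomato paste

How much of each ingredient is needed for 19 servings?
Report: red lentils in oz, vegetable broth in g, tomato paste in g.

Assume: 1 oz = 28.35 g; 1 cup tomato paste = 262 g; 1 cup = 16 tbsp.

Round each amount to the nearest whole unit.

Scaling factor: 19/4 = 4.75.
red lentils: 450 g × 19/4 ÷ 28.35 g/oz ≈ 75 oz
vegetable broth: 400 g × 19/4 = 1900 g
tomato paste: (3 cup + 9 tbsp = 3.5625 cup) × 19/4 × 262 g/cup ≈ 4434 g

red lentils: 75 oz; vegetable broth: 1900 g; tomato paste: 4434 g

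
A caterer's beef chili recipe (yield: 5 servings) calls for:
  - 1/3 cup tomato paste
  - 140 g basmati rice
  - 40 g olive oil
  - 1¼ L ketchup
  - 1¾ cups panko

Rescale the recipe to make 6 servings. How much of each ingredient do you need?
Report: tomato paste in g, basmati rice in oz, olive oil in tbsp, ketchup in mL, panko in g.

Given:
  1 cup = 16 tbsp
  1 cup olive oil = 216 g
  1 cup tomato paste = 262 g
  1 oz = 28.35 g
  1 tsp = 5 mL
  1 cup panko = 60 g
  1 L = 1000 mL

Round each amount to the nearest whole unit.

Scaling factor: 6/5 = 1.2.
tomato paste: 1/3 cup × 6/5 × 262 g/cup ≈ 105 g
basmati rice: 140 g × 6/5 ÷ 28.35 g/oz ≈ 6 oz
olive oil: 40 g × 6/5 ÷ 216 g/cup × 16 tbsp/cup ≈ 4 tbsp
ketchup: 1.25 L × 6/5 × 1000 mL/L = 1500 mL
panko: 1.75 cup × 6/5 × 60 g/cup = 126 g

tomato paste: 105 g; basmati rice: 6 oz; olive oil: 4 tbsp; ketchup: 1500 mL; panko: 126 g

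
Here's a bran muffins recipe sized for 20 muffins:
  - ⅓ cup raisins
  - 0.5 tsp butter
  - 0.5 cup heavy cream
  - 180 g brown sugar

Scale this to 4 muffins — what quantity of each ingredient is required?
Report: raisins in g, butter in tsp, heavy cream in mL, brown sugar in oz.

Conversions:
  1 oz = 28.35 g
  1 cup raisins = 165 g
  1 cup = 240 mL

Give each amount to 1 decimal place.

raisins: 11.0 g; butter: 0.1 tsp; heavy cream: 24.0 mL; brown sugar: 1.3 oz

Scaling factor: 4/20 = 1/5 = 0.2.
raisins: 1/3 cup × 1/5 × 165 g/cup = 11.0 g
butter: 0.5 tsp × 1/5 = 0.1 tsp
heavy cream: 0.5 cup × 1/5 × 240 mL/cup = 24.0 mL
brown sugar: 180 g × 1/5 ÷ 28.35 g/oz ≈ 1.3 oz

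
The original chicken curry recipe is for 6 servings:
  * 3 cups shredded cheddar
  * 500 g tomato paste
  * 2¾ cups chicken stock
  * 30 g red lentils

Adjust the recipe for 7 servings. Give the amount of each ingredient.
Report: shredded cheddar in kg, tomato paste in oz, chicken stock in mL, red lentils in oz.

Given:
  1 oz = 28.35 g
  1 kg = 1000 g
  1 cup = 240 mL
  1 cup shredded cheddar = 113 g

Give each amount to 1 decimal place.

shredded cheddar: 0.4 kg; tomato paste: 20.6 oz; chicken stock: 770.0 mL; red lentils: 1.2 oz

Scaling factor: 7/6.
shredded cheddar: 3 cup × 7/6 × 113 g/cup ÷ 1000 g/kg ≈ 0.4 kg
tomato paste: 500 g × 7/6 ÷ 28.35 g/oz ≈ 20.6 oz
chicken stock: 2.75 cup × 7/6 × 240 mL/cup = 770.0 mL
red lentils: 30 g × 7/6 ÷ 28.35 g/oz ≈ 1.2 oz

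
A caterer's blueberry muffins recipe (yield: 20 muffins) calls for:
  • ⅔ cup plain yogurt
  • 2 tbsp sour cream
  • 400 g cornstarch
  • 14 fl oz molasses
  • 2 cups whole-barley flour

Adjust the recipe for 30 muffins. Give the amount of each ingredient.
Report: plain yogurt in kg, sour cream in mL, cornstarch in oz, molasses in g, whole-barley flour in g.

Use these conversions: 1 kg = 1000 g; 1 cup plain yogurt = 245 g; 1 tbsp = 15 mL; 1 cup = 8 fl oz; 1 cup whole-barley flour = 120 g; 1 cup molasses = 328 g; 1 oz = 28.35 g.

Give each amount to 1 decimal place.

Scaling factor: 30/20 = 3/2 = 1.5.
plain yogurt: 2/3 cup × 3/2 × 245 g/cup ÷ 1000 g/kg ≈ 0.2 kg
sour cream: 2 tbsp × 3/2 × 15 mL/tbsp = 45.0 mL
cornstarch: 400 g × 3/2 ÷ 28.35 g/oz ≈ 21.2 oz
molasses: 14 fl oz × 3/2 ÷ 8 fl oz/cup × 328 g/cup = 861.0 g
whole-barley flour: 2 cup × 3/2 × 120 g/cup = 360.0 g

plain yogurt: 0.2 kg; sour cream: 45.0 mL; cornstarch: 21.2 oz; molasses: 861.0 g; whole-barley flour: 360.0 g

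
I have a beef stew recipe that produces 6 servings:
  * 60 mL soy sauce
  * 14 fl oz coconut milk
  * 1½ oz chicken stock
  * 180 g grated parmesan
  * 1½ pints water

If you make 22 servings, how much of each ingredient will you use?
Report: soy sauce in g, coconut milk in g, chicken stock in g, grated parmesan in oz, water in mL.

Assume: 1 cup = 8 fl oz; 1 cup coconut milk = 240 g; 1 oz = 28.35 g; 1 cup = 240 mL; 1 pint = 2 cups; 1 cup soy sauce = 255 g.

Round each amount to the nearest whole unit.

Scaling factor: 22/6 = 11/3.
soy sauce: 60 mL × 11/3 ÷ 240 mL/cup × 255 g/cup ≈ 234 g
coconut milk: 14 fl oz × 11/3 ÷ 8 fl oz/cup × 240 g/cup = 1540 g
chicken stock: 1.5 oz × 11/3 × 28.35 g/oz ≈ 156 g
grated parmesan: 180 g × 11/3 ÷ 28.35 g/oz ≈ 23 oz
water: 1.5 pint × 11/3 × 2 cup/pint × 240 mL/cup = 2640 mL

soy sauce: 234 g; coconut milk: 1540 g; chicken stock: 156 g; grated parmesan: 23 oz; water: 2640 mL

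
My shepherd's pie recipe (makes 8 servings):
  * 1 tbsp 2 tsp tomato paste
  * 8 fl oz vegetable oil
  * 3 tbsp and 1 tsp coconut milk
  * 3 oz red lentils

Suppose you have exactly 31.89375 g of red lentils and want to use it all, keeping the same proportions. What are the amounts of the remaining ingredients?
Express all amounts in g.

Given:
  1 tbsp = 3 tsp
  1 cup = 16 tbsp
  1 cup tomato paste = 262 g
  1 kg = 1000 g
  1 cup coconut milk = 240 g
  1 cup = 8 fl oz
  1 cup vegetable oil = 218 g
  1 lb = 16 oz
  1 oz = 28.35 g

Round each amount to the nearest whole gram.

tomato paste: 10 g; vegetable oil: 82 g; coconut milk: 19 g

The original recipe has 85.05 g of red lentils, so the scaling factor is 31.89375 ÷ 85.05 = 3/8 = 0.375.
tomato paste: (1 tbsp + 2 tsp = 5/3 tbsp) × 3/8 ÷ 16 tbsp/cup × 262 g/cup ≈ 10 g
vegetable oil: 8 fl oz × 3/8 ÷ 8 fl oz/cup × 218 g/cup ≈ 82 g
coconut milk: (3 tbsp + 1 tsp = 10/3 tbsp) × 3/8 ÷ 16 tbsp/cup × 240 g/cup ≈ 19 g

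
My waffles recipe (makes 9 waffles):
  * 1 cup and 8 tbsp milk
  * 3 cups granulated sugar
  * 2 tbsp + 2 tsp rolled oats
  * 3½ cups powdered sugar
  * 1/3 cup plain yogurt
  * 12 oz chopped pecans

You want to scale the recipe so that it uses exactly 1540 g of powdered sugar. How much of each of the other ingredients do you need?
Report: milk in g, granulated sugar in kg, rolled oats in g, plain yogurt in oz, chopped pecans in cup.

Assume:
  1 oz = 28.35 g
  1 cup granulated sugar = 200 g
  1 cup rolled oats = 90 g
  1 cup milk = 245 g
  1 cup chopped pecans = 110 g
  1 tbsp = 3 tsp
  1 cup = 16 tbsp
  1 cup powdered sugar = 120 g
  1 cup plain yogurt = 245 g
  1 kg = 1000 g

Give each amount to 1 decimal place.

The original recipe has 420 g of powdered sugar, so the scaling factor is 1540 ÷ 420 = 11/3.
milk: (1 cup + 8 tbsp = 1.5 cup) × 11/3 × 245 g/cup = 1347.5 g
granulated sugar: 3 cup × 11/3 × 200 g/cup ÷ 1000 g/kg = 2.2 kg
rolled oats: (2 tbsp + 2 tsp = 8/3 tbsp) × 11/3 ÷ 16 tbsp/cup × 90 g/cup = 55.0 g
plain yogurt: 1/3 cup × 11/3 × 245 g/cup ÷ 28.35 g/oz ≈ 10.6 oz
chopped pecans: 12 oz × 11/3 × 28.35 g/oz ÷ 110 g/cup ≈ 11.3 cup

milk: 1347.5 g; granulated sugar: 2.2 kg; rolled oats: 55.0 g; plain yogurt: 10.6 oz; chopped pecans: 11.3 cup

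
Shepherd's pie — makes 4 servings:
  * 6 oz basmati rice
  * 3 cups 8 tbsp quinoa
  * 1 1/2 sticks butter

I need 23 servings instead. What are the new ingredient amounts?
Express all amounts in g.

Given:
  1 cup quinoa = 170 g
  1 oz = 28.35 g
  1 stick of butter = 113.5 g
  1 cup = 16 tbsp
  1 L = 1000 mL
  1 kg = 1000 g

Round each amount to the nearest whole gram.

basmati rice: 978 g; quinoa: 3421 g; butter: 979 g

Scaling factor: 23/4 = 5.75.
basmati rice: 6 oz × 23/4 × 28.35 g/oz ≈ 978 g
quinoa: (3 cup + 8 tbsp = 3.5 cup) × 23/4 × 170 g/cup ≈ 3421 g
butter: 1.5 stick × 23/4 × 113.5 g/stick ≈ 979 g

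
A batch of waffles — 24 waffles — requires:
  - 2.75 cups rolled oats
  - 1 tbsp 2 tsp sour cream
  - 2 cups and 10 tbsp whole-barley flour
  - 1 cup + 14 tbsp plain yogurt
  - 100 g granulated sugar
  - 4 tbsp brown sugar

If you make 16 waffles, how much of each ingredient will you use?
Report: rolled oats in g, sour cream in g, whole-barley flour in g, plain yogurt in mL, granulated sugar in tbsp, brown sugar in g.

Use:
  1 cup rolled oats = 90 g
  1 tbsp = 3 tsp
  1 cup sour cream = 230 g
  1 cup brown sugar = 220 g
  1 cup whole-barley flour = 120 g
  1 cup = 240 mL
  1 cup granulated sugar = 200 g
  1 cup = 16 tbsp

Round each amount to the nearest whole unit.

Scaling factor: 16/24 = 2/3.
rolled oats: 2.75 cup × 2/3 × 90 g/cup = 165 g
sour cream: (1 tbsp + 2 tsp = 5/3 tbsp) × 2/3 ÷ 16 tbsp/cup × 230 g/cup ≈ 16 g
whole-barley flour: (2 cup + 10 tbsp = 2.625 cup) × 2/3 × 120 g/cup = 210 g
plain yogurt: (1 cup + 14 tbsp = 1.875 cup) × 2/3 × 240 mL/cup = 300 mL
granulated sugar: 100 g × 2/3 ÷ 200 g/cup × 16 tbsp/cup ≈ 5 tbsp
brown sugar: 4 tbsp × 2/3 ÷ 16 tbsp/cup × 220 g/cup ≈ 37 g

rolled oats: 165 g; sour cream: 16 g; whole-barley flour: 210 g; plain yogurt: 300 mL; granulated sugar: 5 tbsp; brown sugar: 37 g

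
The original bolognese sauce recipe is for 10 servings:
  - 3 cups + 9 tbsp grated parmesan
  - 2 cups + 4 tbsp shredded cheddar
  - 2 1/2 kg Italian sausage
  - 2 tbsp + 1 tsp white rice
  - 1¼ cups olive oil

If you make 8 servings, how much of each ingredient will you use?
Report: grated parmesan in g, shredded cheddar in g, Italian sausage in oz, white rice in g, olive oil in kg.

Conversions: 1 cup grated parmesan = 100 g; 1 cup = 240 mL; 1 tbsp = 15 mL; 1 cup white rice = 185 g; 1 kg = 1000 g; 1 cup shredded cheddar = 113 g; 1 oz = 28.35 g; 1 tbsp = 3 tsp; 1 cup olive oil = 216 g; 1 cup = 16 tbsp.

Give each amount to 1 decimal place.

Scaling factor: 8/10 = 4/5 = 0.8.
grated parmesan: (3 cup + 9 tbsp = 3.5625 cup) × 4/5 × 100 g/cup = 285.0 g
shredded cheddar: (2 cup + 4 tbsp = 2.25 cup) × 4/5 × 113 g/cup = 203.4 g
Italian sausage: 2.5 kg × 4/5 × 1000 g/kg ÷ 28.35 g/oz ≈ 70.5 oz
white rice: (2 tbsp + 1 tsp = 7/3 tbsp) × 4/5 ÷ 16 tbsp/cup × 185 g/cup ≈ 21.6 g
olive oil: 1.25 cup × 4/5 × 216 g/cup ÷ 1000 g/kg ≈ 0.2 kg

grated parmesan: 285.0 g; shredded cheddar: 203.4 g; Italian sausage: 70.5 oz; white rice: 21.6 g; olive oil: 0.2 kg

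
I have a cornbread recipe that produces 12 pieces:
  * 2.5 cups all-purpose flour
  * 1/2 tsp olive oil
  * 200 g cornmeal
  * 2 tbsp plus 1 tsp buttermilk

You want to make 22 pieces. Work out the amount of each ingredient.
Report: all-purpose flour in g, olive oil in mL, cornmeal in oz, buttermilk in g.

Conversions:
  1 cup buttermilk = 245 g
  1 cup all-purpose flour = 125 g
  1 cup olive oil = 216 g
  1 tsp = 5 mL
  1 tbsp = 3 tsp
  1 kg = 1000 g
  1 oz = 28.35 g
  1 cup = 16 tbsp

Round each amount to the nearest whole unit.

all-purpose flour: 573 g; olive oil: 5 mL; cornmeal: 13 oz; buttermilk: 66 g

Scaling factor: 22/12 = 11/6.
all-purpose flour: 2.5 cup × 11/6 × 125 g/cup ≈ 573 g
olive oil: 0.5 tsp × 11/6 × 5 mL/tsp ≈ 5 mL
cornmeal: 200 g × 11/6 ÷ 28.35 g/oz ≈ 13 oz
buttermilk: (2 tbsp + 1 tsp = 7/3 tbsp) × 11/6 ÷ 16 tbsp/cup × 245 g/cup ≈ 66 g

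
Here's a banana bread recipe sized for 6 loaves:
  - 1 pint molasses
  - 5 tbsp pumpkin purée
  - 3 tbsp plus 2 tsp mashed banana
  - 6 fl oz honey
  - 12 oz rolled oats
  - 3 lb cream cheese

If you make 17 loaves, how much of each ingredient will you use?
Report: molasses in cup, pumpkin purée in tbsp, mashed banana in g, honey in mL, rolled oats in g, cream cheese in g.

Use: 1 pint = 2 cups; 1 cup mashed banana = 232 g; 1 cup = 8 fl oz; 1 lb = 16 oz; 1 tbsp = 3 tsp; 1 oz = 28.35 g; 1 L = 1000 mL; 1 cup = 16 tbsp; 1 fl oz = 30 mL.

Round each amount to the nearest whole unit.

Scaling factor: 17/6.
molasses: 1 pint × 17/6 × 2 cup/pint ≈ 6 cup
pumpkin purée: 5 tbsp × 17/6 ≈ 14 tbsp
mashed banana: (3 tbsp + 2 tsp = 11/3 tbsp) × 17/6 ÷ 16 tbsp/cup × 232 g/cup ≈ 151 g
honey: 6 fl oz × 17/6 × 30 mL/fl oz = 510 mL
rolled oats: 12 oz × 17/6 × 28.35 g/oz ≈ 964 g
cream cheese: 3 lb × 17/6 × 16 oz/lb × 28.35 g/oz ≈ 3856 g

molasses: 6 cup; pumpkin purée: 14 tbsp; mashed banana: 151 g; honey: 510 mL; rolled oats: 964 g; cream cheese: 3856 g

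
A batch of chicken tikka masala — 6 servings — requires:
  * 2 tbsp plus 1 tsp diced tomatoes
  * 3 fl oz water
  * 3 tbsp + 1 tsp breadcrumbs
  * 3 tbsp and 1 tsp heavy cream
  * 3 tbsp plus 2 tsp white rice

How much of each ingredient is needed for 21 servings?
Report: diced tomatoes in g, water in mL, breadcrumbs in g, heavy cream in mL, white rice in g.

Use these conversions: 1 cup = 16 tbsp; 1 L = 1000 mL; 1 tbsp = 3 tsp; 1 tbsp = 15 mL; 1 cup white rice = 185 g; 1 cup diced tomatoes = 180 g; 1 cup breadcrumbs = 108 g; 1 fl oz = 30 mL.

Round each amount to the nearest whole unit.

Scaling factor: 21/6 = 7/2 = 3.5.
diced tomatoes: (2 tbsp + 1 tsp = 7/3 tbsp) × 7/2 ÷ 16 tbsp/cup × 180 g/cup ≈ 92 g
water: 3 fl oz × 7/2 × 30 mL/fl oz = 315 mL
breadcrumbs: (3 tbsp + 1 tsp = 10/3 tbsp) × 7/2 ÷ 16 tbsp/cup × 108 g/cup ≈ 79 g
heavy cream: (3 tbsp + 1 tsp = 10/3 tbsp) × 7/2 × 15 mL/tbsp = 175 mL
white rice: (3 tbsp + 2 tsp = 11/3 tbsp) × 7/2 ÷ 16 tbsp/cup × 185 g/cup ≈ 148 g

diced tomatoes: 92 g; water: 315 mL; breadcrumbs: 79 g; heavy cream: 175 mL; white rice: 148 g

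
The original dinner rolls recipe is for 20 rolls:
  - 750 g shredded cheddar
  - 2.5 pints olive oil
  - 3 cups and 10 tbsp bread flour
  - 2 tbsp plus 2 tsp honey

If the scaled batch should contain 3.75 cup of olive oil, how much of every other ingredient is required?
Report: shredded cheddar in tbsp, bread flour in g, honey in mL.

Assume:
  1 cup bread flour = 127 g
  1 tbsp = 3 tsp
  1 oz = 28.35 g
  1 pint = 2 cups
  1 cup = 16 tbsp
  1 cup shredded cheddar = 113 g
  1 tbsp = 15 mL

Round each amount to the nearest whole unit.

The original recipe has 5 cup of olive oil, so the scaling factor is 3.75 ÷ 5 = 3/4 = 0.75.
shredded cheddar: 750 g × 3/4 ÷ 113 g/cup × 16 tbsp/cup ≈ 80 tbsp
bread flour: (3 cup + 10 tbsp = 3.625 cup) × 3/4 × 127 g/cup ≈ 345 g
honey: (2 tbsp + 2 tsp = 8/3 tbsp) × 3/4 × 15 mL/tbsp = 30 mL

shredded cheddar: 80 tbsp; bread flour: 345 g; honey: 30 mL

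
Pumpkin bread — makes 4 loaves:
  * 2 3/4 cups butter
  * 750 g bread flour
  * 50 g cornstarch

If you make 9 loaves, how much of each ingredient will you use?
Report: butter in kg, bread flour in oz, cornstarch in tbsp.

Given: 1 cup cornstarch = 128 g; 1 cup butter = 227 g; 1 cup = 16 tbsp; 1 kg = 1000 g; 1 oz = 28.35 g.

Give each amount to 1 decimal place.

Scaling factor: 9/4 = 2.25.
butter: 2.75 cup × 9/4 × 227 g/cup ÷ 1000 g/kg ≈ 1.4 kg
bread flour: 750 g × 9/4 ÷ 28.35 g/oz ≈ 59.5 oz
cornstarch: 50 g × 9/4 ÷ 128 g/cup × 16 tbsp/cup ≈ 14.1 tbsp

butter: 1.4 kg; bread flour: 59.5 oz; cornstarch: 14.1 tbsp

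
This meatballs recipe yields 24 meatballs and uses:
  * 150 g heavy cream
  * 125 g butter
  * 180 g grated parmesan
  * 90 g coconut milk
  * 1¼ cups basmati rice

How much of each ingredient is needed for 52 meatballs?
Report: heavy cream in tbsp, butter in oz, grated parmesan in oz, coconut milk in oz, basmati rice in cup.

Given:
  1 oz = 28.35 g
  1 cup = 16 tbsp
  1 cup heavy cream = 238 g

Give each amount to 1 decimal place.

Scaling factor: 52/24 = 13/6.
heavy cream: 150 g × 13/6 ÷ 238 g/cup × 16 tbsp/cup ≈ 21.8 tbsp
butter: 125 g × 13/6 ÷ 28.35 g/oz ≈ 9.6 oz
grated parmesan: 180 g × 13/6 ÷ 28.35 g/oz ≈ 13.8 oz
coconut milk: 90 g × 13/6 ÷ 28.35 g/oz ≈ 6.9 oz
basmati rice: 1.25 cup × 13/6 ≈ 2.7 cup

heavy cream: 21.8 tbsp; butter: 9.6 oz; grated parmesan: 13.8 oz; coconut milk: 6.9 oz; basmati rice: 2.7 cup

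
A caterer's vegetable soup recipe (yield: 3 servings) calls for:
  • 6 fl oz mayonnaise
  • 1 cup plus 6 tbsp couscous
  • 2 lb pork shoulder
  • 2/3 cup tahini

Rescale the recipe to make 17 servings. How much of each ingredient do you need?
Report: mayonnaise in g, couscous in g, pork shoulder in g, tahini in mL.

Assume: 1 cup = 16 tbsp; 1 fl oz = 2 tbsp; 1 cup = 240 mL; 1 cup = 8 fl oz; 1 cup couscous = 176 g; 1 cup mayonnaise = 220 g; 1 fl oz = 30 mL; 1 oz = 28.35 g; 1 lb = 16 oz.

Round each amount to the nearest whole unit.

mayonnaise: 935 g; couscous: 1371 g; pork shoulder: 5141 g; tahini: 907 mL

Scaling factor: 17/3.
mayonnaise: 6 fl oz × 17/3 ÷ 8 fl oz/cup × 220 g/cup = 935 g
couscous: (1 cup + 6 tbsp = 1.375 cup) × 17/3 × 176 g/cup ≈ 1371 g
pork shoulder: 2 lb × 17/3 × 16 oz/lb × 28.35 g/oz ≈ 5141 g
tahini: 2/3 cup × 17/3 × 240 mL/cup ≈ 907 mL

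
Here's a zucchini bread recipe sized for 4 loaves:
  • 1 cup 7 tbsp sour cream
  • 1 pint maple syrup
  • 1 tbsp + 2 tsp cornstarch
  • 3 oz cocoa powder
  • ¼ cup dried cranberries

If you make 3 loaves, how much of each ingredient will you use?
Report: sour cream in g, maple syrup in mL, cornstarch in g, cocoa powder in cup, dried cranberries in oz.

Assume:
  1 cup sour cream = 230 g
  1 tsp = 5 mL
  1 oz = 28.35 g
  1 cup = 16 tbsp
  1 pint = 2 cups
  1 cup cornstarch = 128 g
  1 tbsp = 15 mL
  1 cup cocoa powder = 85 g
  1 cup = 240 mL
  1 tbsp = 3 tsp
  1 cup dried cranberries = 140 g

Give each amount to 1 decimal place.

sour cream: 248.0 g; maple syrup: 360.0 mL; cornstarch: 10.0 g; cocoa powder: 0.8 cup; dried cranberries: 0.9 oz

Scaling factor: 3/4 = 0.75.
sour cream: (1 cup + 7 tbsp = 1.4375 cup) × 3/4 × 230 g/cup ≈ 248.0 g
maple syrup: 1 pint × 3/4 × 2 cup/pint × 240 mL/cup = 360.0 mL
cornstarch: (1 tbsp + 2 tsp = 5/3 tbsp) × 3/4 ÷ 16 tbsp/cup × 128 g/cup = 10.0 g
cocoa powder: 3 oz × 3/4 × 28.35 g/oz ÷ 85 g/cup ≈ 0.8 cup
dried cranberries: 0.25 cup × 3/4 × 140 g/cup ÷ 28.35 g/oz ≈ 0.9 oz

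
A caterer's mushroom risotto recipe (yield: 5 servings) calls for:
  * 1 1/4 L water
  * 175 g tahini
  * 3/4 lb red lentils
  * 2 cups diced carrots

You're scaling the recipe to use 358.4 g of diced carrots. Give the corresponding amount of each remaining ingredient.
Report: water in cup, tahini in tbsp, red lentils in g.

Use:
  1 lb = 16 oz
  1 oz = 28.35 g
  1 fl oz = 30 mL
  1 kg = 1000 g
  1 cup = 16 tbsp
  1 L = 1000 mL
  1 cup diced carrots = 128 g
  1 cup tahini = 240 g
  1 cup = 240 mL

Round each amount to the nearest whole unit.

The original recipe has 256 g of diced carrots, so the scaling factor is 358.4 ÷ 256 = 7/5 = 1.4.
water: 1.25 L × 7/5 × 1000 mL/L ÷ 240 mL/cup ≈ 7 cup
tahini: 175 g × 7/5 ÷ 240 g/cup × 16 tbsp/cup ≈ 16 tbsp
red lentils: 0.75 lb × 7/5 × 16 oz/lb × 28.35 g/oz ≈ 476 g

water: 7 cup; tahini: 16 tbsp; red lentils: 476 g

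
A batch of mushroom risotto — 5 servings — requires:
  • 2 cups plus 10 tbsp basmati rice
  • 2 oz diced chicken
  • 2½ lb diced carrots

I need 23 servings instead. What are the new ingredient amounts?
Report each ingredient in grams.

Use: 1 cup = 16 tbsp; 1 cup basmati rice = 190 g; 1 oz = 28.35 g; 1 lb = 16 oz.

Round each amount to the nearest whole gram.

basmati rice: 2294 g; diced chicken: 261 g; diced carrots: 5216 g

Scaling factor: 23/5 = 4.6.
basmati rice: (2 cup + 10 tbsp = 2.625 cup) × 23/5 × 190 g/cup ≈ 2294 g
diced chicken: 2 oz × 23/5 × 28.35 g/oz ≈ 261 g
diced carrots: 2.5 lb × 23/5 × 16 oz/lb × 28.35 g/oz ≈ 5216 g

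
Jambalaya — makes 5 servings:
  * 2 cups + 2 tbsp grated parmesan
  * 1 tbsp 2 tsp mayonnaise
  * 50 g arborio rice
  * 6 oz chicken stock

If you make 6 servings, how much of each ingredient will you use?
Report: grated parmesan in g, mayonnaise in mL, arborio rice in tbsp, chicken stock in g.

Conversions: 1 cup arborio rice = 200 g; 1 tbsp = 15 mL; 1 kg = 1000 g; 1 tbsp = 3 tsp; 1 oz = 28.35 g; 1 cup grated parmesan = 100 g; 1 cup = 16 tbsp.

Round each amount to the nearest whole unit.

Scaling factor: 6/5 = 1.2.
grated parmesan: (2 cup + 2 tbsp = 2.125 cup) × 6/5 × 100 g/cup = 255 g
mayonnaise: (1 tbsp + 2 tsp = 5/3 tbsp) × 6/5 × 15 mL/tbsp = 30 mL
arborio rice: 50 g × 6/5 ÷ 200 g/cup × 16 tbsp/cup ≈ 5 tbsp
chicken stock: 6 oz × 6/5 × 28.35 g/oz ≈ 204 g

grated parmesan: 255 g; mayonnaise: 30 mL; arborio rice: 5 tbsp; chicken stock: 204 g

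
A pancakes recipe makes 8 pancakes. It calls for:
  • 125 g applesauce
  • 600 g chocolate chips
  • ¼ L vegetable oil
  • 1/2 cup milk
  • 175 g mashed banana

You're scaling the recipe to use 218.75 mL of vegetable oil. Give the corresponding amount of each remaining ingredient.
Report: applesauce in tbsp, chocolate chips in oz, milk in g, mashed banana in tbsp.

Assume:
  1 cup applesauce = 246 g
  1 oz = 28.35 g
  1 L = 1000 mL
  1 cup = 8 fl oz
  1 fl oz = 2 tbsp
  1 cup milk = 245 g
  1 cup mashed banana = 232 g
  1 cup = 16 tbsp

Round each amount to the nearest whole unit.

applesauce: 7 tbsp; chocolate chips: 19 oz; milk: 107 g; mashed banana: 11 tbsp

The original recipe has 250 mL of vegetable oil, so the scaling factor is 218.75 ÷ 250 = 7/8 = 0.875.
applesauce: 125 g × 7/8 ÷ 246 g/cup × 16 tbsp/cup ≈ 7 tbsp
chocolate chips: 600 g × 7/8 ÷ 28.35 g/oz ≈ 19 oz
milk: 0.5 cup × 7/8 × 245 g/cup ≈ 107 g
mashed banana: 175 g × 7/8 ÷ 232 g/cup × 16 tbsp/cup ≈ 11 tbsp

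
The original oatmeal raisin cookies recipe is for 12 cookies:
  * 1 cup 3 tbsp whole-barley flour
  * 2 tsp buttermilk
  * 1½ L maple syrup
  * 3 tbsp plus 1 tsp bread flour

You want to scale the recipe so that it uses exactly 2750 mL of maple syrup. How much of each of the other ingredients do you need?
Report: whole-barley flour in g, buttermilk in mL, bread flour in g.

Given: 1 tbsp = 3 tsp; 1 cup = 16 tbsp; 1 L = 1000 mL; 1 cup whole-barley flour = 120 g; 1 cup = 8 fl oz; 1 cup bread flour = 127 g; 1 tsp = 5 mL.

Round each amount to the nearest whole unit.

The original recipe has 1500 mL of maple syrup, so the scaling factor is 2750 ÷ 1500 = 11/6.
whole-barley flour: (1 cup + 3 tbsp = 1.1875 cup) × 11/6 × 120 g/cup ≈ 261 g
buttermilk: 2 tsp × 11/6 × 5 mL/tsp ≈ 18 mL
bread flour: (3 tbsp + 1 tsp = 10/3 tbsp) × 11/6 ÷ 16 tbsp/cup × 127 g/cup ≈ 49 g

whole-barley flour: 261 g; buttermilk: 18 mL; bread flour: 49 g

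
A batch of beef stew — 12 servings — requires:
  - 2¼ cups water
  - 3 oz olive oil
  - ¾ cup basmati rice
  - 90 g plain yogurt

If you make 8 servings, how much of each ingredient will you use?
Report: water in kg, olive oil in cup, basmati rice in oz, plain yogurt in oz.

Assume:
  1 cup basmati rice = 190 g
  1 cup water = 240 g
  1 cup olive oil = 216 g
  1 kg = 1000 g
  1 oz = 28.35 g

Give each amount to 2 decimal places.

Scaling factor: 8/12 = 2/3.
water: 2.25 cup × 2/3 × 240 g/cup ÷ 1000 g/kg = 0.36 kg
olive oil: 3 oz × 2/3 × 28.35 g/oz ÷ 216 g/cup ≈ 0.26 cup
basmati rice: 0.75 cup × 2/3 × 190 g/cup ÷ 28.35 g/oz ≈ 3.35 oz
plain yogurt: 90 g × 2/3 ÷ 28.35 g/oz ≈ 2.12 oz

water: 0.36 kg; olive oil: 0.26 cup; basmati rice: 3.35 oz; plain yogurt: 2.12 oz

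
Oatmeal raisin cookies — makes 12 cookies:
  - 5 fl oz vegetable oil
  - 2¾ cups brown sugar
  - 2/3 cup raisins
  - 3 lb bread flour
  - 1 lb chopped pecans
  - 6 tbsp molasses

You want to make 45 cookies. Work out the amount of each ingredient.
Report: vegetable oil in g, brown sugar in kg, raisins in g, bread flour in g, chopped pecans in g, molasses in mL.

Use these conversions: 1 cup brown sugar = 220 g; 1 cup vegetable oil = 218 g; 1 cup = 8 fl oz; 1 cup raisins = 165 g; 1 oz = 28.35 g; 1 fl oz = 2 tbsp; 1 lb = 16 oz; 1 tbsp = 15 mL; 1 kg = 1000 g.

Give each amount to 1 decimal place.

vegetable oil: 510.9 g; brown sugar: 2.3 kg; raisins: 412.5 g; bread flour: 5103.0 g; chopped pecans: 1701.0 g; molasses: 337.5 mL

Scaling factor: 45/12 = 15/4 = 3.75.
vegetable oil: 5 fl oz × 15/4 ÷ 8 fl oz/cup × 218 g/cup ≈ 510.9 g
brown sugar: 2.75 cup × 15/4 × 220 g/cup ÷ 1000 g/kg ≈ 2.3 kg
raisins: 2/3 cup × 15/4 × 165 g/cup = 412.5 g
bread flour: 3 lb × 15/4 × 16 oz/lb × 28.35 g/oz = 5103.0 g
chopped pecans: 1 lb × 15/4 × 16 oz/lb × 28.35 g/oz = 1701.0 g
molasses: 6 tbsp × 15/4 × 15 mL/tbsp = 337.5 mL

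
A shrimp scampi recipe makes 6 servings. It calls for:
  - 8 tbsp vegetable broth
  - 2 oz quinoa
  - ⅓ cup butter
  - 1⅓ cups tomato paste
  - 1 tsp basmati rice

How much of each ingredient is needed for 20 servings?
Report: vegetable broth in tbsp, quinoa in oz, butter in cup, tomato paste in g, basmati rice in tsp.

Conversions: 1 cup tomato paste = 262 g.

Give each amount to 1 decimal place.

Scaling factor: 20/6 = 10/3.
vegetable broth: 8 tbsp × 10/3 ≈ 26.7 tbsp
quinoa: 2 oz × 10/3 ≈ 6.7 oz
butter: 1/3 cup × 10/3 ≈ 1.1 cup
tomato paste: 4/3 cup × 10/3 × 262 g/cup ≈ 1164.4 g
basmati rice: 1 tsp × 10/3 ≈ 3.3 tsp

vegetable broth: 26.7 tbsp; quinoa: 6.7 oz; butter: 1.1 cup; tomato paste: 1164.4 g; basmati rice: 3.3 tsp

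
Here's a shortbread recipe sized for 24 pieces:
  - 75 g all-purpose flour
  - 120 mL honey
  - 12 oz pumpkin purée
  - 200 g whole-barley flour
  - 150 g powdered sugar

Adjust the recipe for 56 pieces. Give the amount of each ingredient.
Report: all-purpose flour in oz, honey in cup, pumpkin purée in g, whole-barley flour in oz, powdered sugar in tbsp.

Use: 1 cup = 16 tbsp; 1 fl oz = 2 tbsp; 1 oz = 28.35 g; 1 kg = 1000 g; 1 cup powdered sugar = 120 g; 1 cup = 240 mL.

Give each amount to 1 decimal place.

Scaling factor: 56/24 = 7/3.
all-purpose flour: 75 g × 7/3 ÷ 28.35 g/oz ≈ 6.2 oz
honey: 120 mL × 7/3 ÷ 240 mL/cup ≈ 1.2 cup
pumpkin purée: 12 oz × 7/3 × 28.35 g/oz = 793.8 g
whole-barley flour: 200 g × 7/3 ÷ 28.35 g/oz ≈ 16.5 oz
powdered sugar: 150 g × 7/3 ÷ 120 g/cup × 16 tbsp/cup ≈ 46.7 tbsp

all-purpose flour: 6.2 oz; honey: 1.2 cup; pumpkin purée: 793.8 g; whole-barley flour: 16.5 oz; powdered sugar: 46.7 tbsp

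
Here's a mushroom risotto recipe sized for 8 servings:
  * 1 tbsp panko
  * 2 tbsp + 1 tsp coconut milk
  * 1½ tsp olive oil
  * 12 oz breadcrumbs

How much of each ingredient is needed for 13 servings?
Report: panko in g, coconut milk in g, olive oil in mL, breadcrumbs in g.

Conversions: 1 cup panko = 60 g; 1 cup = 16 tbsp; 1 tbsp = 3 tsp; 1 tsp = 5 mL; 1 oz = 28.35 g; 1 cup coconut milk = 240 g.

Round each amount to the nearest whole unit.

panko: 6 g; coconut milk: 57 g; olive oil: 12 mL; breadcrumbs: 553 g

Scaling factor: 13/8 = 1.625.
panko: 1 tbsp × 13/8 ÷ 16 tbsp/cup × 60 g/cup ≈ 6 g
coconut milk: (2 tbsp + 1 tsp = 7/3 tbsp) × 13/8 ÷ 16 tbsp/cup × 240 g/cup ≈ 57 g
olive oil: 1.5 tsp × 13/8 × 5 mL/tsp ≈ 12 mL
breadcrumbs: 12 oz × 13/8 × 28.35 g/oz ≈ 553 g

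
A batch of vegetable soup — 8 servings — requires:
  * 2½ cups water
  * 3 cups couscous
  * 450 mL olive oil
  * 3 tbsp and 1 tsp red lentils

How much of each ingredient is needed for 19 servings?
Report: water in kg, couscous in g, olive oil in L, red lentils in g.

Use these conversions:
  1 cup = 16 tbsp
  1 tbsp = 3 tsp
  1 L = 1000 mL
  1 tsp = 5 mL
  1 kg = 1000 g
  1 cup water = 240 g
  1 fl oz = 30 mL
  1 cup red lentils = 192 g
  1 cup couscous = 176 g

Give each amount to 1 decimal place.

water: 1.4 kg; couscous: 1254.0 g; olive oil: 1.1 L; red lentils: 95.0 g

Scaling factor: 19/8 = 2.375.
water: 2.5 cup × 19/8 × 240 g/cup ÷ 1000 g/kg ≈ 1.4 kg
couscous: 3 cup × 19/8 × 176 g/cup = 1254.0 g
olive oil: 450 mL × 19/8 ÷ 1000 mL/L ≈ 1.1 L
red lentils: (3 tbsp + 1 tsp = 10/3 tbsp) × 19/8 ÷ 16 tbsp/cup × 192 g/cup = 95.0 g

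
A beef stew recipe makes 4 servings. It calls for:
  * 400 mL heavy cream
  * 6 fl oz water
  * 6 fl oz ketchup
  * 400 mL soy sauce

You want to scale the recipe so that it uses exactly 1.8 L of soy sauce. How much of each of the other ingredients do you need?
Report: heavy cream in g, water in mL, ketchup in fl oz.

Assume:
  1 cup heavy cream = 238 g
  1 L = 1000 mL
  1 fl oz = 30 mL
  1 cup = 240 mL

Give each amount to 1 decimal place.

The original recipe has 0.4 L of soy sauce, so the scaling factor is 1.8 ÷ 0.4 = 9/2 = 4.5.
heavy cream: 400 mL × 9/2 ÷ 240 mL/cup × 238 g/cup = 1785.0 g
water: 6 fl oz × 9/2 × 30 mL/fl oz = 810.0 mL
ketchup: 6 fl oz × 9/2 = 27.0 fl oz

heavy cream: 1785.0 g; water: 810.0 mL; ketchup: 27.0 fl oz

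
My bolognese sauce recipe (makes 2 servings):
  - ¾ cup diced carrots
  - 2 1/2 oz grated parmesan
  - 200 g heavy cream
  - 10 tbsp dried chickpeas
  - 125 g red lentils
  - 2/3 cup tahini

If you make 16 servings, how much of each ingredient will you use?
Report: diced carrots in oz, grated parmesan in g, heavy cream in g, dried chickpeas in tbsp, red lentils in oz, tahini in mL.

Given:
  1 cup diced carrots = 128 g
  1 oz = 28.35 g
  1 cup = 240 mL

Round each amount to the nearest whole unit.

Scaling factor: 16/2 = 8.
diced carrots: 0.75 cup × 8 × 128 g/cup ÷ 28.35 g/oz ≈ 27 oz
grated parmesan: 2.5 oz × 8 × 28.35 g/oz = 567 g
heavy cream: 200 g × 8 = 1600 g
dried chickpeas: 10 tbsp × 8 = 80 tbsp
red lentils: 125 g × 8 ÷ 28.35 g/oz ≈ 35 oz
tahini: 2/3 cup × 8 × 240 mL/cup = 1280 mL

diced carrots: 27 oz; grated parmesan: 567 g; heavy cream: 1600 g; dried chickpeas: 80 tbsp; red lentils: 35 oz; tahini: 1280 mL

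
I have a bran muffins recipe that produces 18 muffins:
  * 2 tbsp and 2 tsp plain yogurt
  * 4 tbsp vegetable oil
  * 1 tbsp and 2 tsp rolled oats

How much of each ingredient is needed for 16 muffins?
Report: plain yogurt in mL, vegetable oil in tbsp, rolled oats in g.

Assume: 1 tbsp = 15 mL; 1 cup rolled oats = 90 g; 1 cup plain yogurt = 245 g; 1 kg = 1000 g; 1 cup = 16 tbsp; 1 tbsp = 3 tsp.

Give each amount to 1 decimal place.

Scaling factor: 16/18 = 8/9.
plain yogurt: (2 tbsp + 2 tsp = 8/3 tbsp) × 8/9 × 15 mL/tbsp ≈ 35.6 mL
vegetable oil: 4 tbsp × 8/9 ≈ 3.6 tbsp
rolled oats: (1 tbsp + 2 tsp = 5/3 tbsp) × 8/9 ÷ 16 tbsp/cup × 90 g/cup ≈ 8.3 g

plain yogurt: 35.6 mL; vegetable oil: 3.6 tbsp; rolled oats: 8.3 g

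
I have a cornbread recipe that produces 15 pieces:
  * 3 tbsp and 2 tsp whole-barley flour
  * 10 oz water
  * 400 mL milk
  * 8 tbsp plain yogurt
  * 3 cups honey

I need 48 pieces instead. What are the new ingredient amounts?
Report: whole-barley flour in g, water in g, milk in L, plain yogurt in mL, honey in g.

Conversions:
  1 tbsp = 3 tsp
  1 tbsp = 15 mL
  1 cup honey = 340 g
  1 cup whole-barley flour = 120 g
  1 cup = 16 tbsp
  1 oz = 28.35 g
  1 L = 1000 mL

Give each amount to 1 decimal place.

whole-barley flour: 88.0 g; water: 907.2 g; milk: 1.3 L; plain yogurt: 384.0 mL; honey: 3264.0 g

Scaling factor: 48/15 = 16/5 = 3.2.
whole-barley flour: (3 tbsp + 2 tsp = 11/3 tbsp) × 16/5 ÷ 16 tbsp/cup × 120 g/cup = 88.0 g
water: 10 oz × 16/5 × 28.35 g/oz = 907.2 g
milk: 400 mL × 16/5 ÷ 1000 mL/L ≈ 1.3 L
plain yogurt: 8 tbsp × 16/5 × 15 mL/tbsp = 384.0 mL
honey: 3 cup × 16/5 × 340 g/cup = 3264.0 g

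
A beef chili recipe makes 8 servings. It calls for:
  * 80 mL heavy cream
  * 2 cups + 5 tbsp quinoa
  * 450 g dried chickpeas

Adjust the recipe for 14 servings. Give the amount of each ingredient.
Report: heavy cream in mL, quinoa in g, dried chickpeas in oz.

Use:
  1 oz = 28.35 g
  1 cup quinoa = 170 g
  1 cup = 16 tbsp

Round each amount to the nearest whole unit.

Scaling factor: 14/8 = 7/4 = 1.75.
heavy cream: 80 mL × 7/4 = 140 mL
quinoa: (2 cup + 5 tbsp = 2.3125 cup) × 7/4 × 170 g/cup ≈ 688 g
dried chickpeas: 450 g × 7/4 ÷ 28.35 g/oz ≈ 28 oz

heavy cream: 140 mL; quinoa: 688 g; dried chickpeas: 28 oz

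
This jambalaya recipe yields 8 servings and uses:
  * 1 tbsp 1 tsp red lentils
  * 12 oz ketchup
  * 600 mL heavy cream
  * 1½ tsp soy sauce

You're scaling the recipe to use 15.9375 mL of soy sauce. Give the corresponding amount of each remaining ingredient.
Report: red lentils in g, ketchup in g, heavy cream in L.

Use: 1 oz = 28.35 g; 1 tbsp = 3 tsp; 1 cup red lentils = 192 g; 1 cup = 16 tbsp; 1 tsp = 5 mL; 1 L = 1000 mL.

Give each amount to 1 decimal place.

red lentils: 34.0 g; ketchup: 722.9 g; heavy cream: 1.3 L

The original recipe has 7.5 mL of soy sauce, so the scaling factor is 15.9375 ÷ 7.5 = 17/8 = 2.125.
red lentils: (1 tbsp + 1 tsp = 4/3 tbsp) × 17/8 ÷ 16 tbsp/cup × 192 g/cup = 34.0 g
ketchup: 12 oz × 17/8 × 28.35 g/oz ≈ 722.9 g
heavy cream: 600 mL × 17/8 ÷ 1000 mL/L ≈ 1.3 L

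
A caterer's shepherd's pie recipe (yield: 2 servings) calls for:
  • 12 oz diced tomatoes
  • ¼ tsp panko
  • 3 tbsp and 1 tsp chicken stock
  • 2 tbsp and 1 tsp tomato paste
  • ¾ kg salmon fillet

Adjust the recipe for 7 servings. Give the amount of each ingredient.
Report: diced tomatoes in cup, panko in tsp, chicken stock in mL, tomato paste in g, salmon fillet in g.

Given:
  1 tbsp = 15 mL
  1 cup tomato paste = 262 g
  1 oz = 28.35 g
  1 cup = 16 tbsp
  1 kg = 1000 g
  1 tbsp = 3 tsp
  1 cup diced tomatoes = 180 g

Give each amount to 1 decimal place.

diced tomatoes: 6.6 cup; panko: 0.9 tsp; chicken stock: 175.0 mL; tomato paste: 133.7 g; salmon fillet: 2625.0 g

Scaling factor: 7/2 = 3.5.
diced tomatoes: 12 oz × 7/2 × 28.35 g/oz ÷ 180 g/cup ≈ 6.6 cup
panko: 0.25 tsp × 7/2 ≈ 0.9 tsp
chicken stock: (3 tbsp + 1 tsp = 10/3 tbsp) × 7/2 × 15 mL/tbsp = 175.0 mL
tomato paste: (2 tbsp + 1 tsp = 7/3 tbsp) × 7/2 ÷ 16 tbsp/cup × 262 g/cup ≈ 133.7 g
salmon fillet: 0.75 kg × 7/2 × 1000 g/kg = 2625.0 g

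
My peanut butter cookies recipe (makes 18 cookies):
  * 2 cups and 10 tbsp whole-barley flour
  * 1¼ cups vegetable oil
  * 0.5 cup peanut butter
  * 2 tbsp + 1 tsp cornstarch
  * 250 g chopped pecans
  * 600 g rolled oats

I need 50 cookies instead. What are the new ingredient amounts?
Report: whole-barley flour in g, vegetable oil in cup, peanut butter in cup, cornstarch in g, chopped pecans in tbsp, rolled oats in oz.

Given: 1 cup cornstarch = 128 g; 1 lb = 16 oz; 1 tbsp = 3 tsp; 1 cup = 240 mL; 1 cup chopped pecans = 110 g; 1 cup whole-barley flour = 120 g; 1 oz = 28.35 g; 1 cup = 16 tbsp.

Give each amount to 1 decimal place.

whole-barley flour: 875.0 g; vegetable oil: 3.5 cup; peanut butter: 1.4 cup; cornstarch: 51.9 g; chopped pecans: 101.0 tbsp; rolled oats: 58.8 oz

Scaling factor: 50/18 = 25/9.
whole-barley flour: (2 cup + 10 tbsp = 2.625 cup) × 25/9 × 120 g/cup = 875.0 g
vegetable oil: 1.25 cup × 25/9 ≈ 3.5 cup
peanut butter: 0.5 cup × 25/9 ≈ 1.4 cup
cornstarch: (2 tbsp + 1 tsp = 7/3 tbsp) × 25/9 ÷ 16 tbsp/cup × 128 g/cup ≈ 51.9 g
chopped pecans: 250 g × 25/9 ÷ 110 g/cup × 16 tbsp/cup ≈ 101.0 tbsp
rolled oats: 600 g × 25/9 ÷ 28.35 g/oz ≈ 58.8 oz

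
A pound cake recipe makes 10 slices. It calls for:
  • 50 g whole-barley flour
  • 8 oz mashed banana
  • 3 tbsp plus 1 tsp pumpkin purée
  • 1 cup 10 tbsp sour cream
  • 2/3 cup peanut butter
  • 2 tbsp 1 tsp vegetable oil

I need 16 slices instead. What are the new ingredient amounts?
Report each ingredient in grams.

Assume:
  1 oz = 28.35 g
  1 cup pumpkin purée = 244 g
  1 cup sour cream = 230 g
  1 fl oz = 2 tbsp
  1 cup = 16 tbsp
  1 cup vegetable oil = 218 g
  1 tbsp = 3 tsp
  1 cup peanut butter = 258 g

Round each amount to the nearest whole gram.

Scaling factor: 16/10 = 8/5 = 1.6.
whole-barley flour: 50 g × 8/5 = 80 g
mashed banana: 8 oz × 8/5 × 28.35 g/oz ≈ 363 g
pumpkin purée: (3 tbsp + 1 tsp = 10/3 tbsp) × 8/5 ÷ 16 tbsp/cup × 244 g/cup ≈ 81 g
sour cream: (1 cup + 10 tbsp = 1.625 cup) × 8/5 × 230 g/cup = 598 g
peanut butter: 2/3 cup × 8/5 × 258 g/cup ≈ 275 g
vegetable oil: (2 tbsp + 1 tsp = 7/3 tbsp) × 8/5 ÷ 16 tbsp/cup × 218 g/cup ≈ 51 g

whole-barley flour: 80 g; mashed banana: 363 g; pumpkin purée: 81 g; sour cream: 598 g; peanut butter: 275 g; vegetable oil: 51 g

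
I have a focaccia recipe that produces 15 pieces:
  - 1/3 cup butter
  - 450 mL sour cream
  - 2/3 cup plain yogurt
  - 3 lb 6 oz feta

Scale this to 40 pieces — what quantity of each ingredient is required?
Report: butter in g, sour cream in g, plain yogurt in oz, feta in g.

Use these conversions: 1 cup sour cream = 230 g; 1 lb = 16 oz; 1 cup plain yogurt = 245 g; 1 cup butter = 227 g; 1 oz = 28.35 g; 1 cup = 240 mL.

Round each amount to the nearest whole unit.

Scaling factor: 40/15 = 8/3.
butter: 1/3 cup × 8/3 × 227 g/cup ≈ 202 g
sour cream: 450 mL × 8/3 ÷ 240 mL/cup × 230 g/cup = 1150 g
plain yogurt: 2/3 cup × 8/3 × 245 g/cup ÷ 28.35 g/oz ≈ 15 oz
feta: (3 lb + 6 oz = 3.375 lb) × 8/3 × 16 oz/lb × 28.35 g/oz ≈ 4082 g

butter: 202 g; sour cream: 1150 g; plain yogurt: 15 oz; feta: 4082 g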